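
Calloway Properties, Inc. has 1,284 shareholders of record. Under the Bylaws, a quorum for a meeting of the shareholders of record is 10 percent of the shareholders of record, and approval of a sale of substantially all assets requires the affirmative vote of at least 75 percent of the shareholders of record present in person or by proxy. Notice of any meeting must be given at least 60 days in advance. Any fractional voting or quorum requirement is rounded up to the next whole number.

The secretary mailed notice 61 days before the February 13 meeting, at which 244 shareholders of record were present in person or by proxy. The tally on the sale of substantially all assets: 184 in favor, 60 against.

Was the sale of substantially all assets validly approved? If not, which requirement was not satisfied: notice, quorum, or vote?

Valid — all requirements satisfied.

Notice: 61 days given; 60 required. Satisfied.
Quorum: 10% of 1,284 = 128.40, rounded up to 129; 244 present. Satisfied.
Vote: requires three-fourths of those present (244); 3/4 of 244 = 183, so 183 needed; 184 in favor. Satisfied.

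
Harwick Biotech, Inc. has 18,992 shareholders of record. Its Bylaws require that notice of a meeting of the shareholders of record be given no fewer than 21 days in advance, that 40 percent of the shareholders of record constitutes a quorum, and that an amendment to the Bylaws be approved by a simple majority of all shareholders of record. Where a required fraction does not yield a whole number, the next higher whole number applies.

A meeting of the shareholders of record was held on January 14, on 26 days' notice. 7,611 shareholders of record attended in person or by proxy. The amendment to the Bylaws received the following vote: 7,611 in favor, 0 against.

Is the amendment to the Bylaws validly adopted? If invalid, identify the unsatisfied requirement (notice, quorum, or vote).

Notice: 26 days given; 21 required. Satisfied.
Quorum: 40% of 18,992 = 7,596.80, rounded up to 7,597; 7,611 present. Satisfied.
Vote: requires a majority of all shareholders of record (18,992); a majority of 18992 is 9497, so 9,497 needed; 7,611 in favor. Not satisfied.

Invalid — vote requirement not satisfied.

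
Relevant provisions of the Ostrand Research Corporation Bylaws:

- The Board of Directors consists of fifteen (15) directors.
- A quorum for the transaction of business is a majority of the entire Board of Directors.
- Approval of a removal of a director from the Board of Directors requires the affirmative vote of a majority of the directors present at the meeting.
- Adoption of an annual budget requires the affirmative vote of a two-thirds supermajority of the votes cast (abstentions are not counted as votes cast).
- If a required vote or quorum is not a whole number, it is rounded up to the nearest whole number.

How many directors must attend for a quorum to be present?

A majority of 15 is 8.

8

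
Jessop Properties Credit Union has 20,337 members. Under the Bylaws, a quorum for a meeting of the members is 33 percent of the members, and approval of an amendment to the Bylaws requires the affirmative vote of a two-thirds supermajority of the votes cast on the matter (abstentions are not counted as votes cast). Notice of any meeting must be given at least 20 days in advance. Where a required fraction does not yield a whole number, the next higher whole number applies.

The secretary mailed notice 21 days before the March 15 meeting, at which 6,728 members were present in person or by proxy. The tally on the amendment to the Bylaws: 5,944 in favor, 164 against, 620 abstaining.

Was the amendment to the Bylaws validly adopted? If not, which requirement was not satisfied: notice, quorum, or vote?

Valid — all requirements satisfied.

Notice: 21 days given; 20 required. Satisfied.
Quorum: 33% of 20,337 = 6,711.21, rounded up to 6,712; 6,728 present. Satisfied.
Vote: requires two-thirds of the votes cast (6,728 − 620 abstaining = 6,108); 2/3 of 6108 = 4072, so 4,072 needed; 5,944 in favor. Satisfied.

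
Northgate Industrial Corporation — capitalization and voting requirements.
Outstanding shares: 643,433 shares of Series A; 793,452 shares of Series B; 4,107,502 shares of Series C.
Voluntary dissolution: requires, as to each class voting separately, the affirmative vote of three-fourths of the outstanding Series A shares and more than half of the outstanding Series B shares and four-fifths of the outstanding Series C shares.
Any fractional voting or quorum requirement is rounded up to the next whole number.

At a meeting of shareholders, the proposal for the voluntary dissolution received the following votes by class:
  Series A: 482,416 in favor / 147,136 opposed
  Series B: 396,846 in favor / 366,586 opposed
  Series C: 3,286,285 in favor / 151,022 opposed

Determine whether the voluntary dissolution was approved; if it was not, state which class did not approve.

Series A: 3/4 of 643433 = 482574.75, rounded up to 482575; 482,575 required, 482,416 in favor — not approved.
Series B: a majority of 793452 is 396727; 396,727 required, 396,846 in favor — approved.
Series C: 4/5 of 4107502 = 3286001.60, rounded up to 3286002; 3,286,002 required, 3,286,285 in favor — approved.

Not approved — the Series A shares did not give the required vote.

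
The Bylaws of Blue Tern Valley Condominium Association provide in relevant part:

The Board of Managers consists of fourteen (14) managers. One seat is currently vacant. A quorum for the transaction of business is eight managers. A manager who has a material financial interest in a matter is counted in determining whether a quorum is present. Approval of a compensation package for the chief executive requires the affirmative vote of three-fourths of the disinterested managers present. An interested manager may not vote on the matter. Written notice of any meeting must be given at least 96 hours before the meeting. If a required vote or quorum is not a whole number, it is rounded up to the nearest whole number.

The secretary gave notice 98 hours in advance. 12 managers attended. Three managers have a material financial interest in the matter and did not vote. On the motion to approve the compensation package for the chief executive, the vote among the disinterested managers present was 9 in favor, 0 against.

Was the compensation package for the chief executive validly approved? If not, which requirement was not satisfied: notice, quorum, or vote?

Valid — all requirements satisfied.

Notice: 98 hours given; 96 required (98 ≥ 96). Satisfied.
Quorum: 12 present (interested managers count toward quorum); quorum is 8. Satisfied.
Vote: the compensation package for the chief executive requires three-fourths of the disinterested managers present (12 − 3 = 9). 3/4 of 9 = 6.75, rounded up to 7, so 7 affirmative votes are needed; 9 voted in favor. Satisfied.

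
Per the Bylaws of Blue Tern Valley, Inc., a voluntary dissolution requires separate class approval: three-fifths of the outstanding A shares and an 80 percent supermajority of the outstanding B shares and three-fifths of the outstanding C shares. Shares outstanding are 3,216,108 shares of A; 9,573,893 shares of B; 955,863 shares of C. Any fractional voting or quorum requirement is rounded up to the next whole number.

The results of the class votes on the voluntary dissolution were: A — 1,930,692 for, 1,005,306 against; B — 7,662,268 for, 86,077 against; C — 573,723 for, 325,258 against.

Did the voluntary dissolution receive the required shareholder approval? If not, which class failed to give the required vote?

A: 3/5 of 3216108 = 1929664.80, rounded up to 1929665; 1,929,665 required, 1,930,692 in favor — approved.
B: 4/5 of 9573893 = 7659114.40, rounded up to 7659115; 7,659,115 required, 7,662,268 in favor — approved.
C: 3/5 of 955863 = 573517.80, rounded up to 573518; 573,518 required, 573,723 in favor — approved.

Approved — every class gave the required vote.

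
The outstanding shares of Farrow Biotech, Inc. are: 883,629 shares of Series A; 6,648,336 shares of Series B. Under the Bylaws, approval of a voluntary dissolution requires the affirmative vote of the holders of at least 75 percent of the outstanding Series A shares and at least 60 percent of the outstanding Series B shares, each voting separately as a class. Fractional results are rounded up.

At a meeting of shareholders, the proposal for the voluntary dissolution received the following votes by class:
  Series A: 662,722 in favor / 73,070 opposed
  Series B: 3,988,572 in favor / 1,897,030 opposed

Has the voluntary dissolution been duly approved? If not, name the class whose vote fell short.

Not approved — the Series B shares did not give the required vote.

Series A: 3/4 of 883629 = 662721.75, rounded up to 662722; 662,722 required, 662,722 in favor — approved.
Series B: 3/5 of 6648336 = 3989001.60, rounded up to 3989002; 3,989,002 required, 3,988,572 in favor — not approved.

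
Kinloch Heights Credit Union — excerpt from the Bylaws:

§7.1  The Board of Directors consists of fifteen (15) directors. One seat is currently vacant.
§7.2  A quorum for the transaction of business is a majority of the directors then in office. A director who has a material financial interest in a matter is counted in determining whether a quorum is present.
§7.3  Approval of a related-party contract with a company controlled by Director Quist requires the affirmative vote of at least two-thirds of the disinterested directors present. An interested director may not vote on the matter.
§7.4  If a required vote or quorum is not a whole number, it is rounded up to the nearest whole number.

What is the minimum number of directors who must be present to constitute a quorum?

8

A majority of 14 is 8.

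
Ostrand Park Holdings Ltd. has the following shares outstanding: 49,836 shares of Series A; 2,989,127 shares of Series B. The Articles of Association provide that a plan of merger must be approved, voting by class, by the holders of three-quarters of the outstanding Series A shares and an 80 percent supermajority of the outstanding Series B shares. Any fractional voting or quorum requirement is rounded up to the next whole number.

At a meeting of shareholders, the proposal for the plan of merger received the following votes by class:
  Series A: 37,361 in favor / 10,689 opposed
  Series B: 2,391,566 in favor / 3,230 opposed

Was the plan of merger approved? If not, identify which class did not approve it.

Not approved — the Series A shares did not give the required vote.

Series A: 3/4 of 49836 = 37377; 37,377 required, 37,361 in favor — not approved.
Series B: 4/5 of 2989127 = 2391301.60, rounded up to 2391302; 2,391,302 required, 2,391,566 in favor — approved.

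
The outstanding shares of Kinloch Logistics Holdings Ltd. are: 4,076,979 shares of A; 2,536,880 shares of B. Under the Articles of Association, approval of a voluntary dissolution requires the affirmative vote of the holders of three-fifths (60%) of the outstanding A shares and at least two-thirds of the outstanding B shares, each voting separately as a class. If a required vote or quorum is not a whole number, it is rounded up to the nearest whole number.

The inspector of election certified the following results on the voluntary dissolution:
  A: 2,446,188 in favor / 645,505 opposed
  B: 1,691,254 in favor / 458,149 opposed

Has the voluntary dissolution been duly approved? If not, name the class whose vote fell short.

A: 3/5 of 4076979 = 2446187.40, rounded up to 2446188; 2,446,188 required, 2,446,188 in favor — approved.
B: 2/3 of 2536880 = 1691253.33, rounded up to 1691254; 1,691,254 required, 1,691,254 in favor — approved.

Approved — every class gave the required vote.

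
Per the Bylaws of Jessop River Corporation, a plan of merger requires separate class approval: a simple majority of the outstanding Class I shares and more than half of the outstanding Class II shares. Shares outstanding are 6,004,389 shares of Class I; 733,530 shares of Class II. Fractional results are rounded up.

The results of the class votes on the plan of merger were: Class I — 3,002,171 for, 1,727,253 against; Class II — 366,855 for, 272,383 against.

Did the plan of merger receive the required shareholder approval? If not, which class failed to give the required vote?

Class I: a majority of 6004389 is 3002195; 3,002,195 required, 3,002,171 in favor — not approved.
Class II: a majority of 733530 is 366766; 366,766 required, 366,855 in favor — approved.

Not approved — the Class I shares did not give the required vote.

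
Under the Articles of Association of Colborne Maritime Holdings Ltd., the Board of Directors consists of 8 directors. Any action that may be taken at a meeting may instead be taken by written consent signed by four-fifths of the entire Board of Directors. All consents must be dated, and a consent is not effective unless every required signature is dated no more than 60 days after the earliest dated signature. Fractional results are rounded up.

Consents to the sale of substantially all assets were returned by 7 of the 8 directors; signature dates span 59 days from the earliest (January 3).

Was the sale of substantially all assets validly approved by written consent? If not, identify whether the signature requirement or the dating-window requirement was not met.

Effective — both the signature and dating-window requirements are satisfied.

Signatures required: four-fifths of 8 — 4/5 of 8 = 6.40, rounded up to 7, so 7 needed; 7 signed. Sufficient.
Dating window: the latest signature is 59 days after the earliest; the limit is 60 days. Within the window.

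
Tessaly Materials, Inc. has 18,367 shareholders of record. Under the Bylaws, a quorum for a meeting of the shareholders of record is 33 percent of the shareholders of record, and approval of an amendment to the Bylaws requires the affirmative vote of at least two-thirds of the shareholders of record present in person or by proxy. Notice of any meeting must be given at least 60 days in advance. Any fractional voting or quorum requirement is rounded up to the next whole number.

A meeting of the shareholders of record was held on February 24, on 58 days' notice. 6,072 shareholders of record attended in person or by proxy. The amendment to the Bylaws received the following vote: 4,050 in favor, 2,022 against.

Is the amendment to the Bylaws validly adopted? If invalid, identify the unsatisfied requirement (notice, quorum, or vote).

Invalid — notice requirement not satisfied.

Notice: 58 days given; 60 required. Not satisfied.
Quorum: 33% of 18,367 = 6,061.11, rounded up to 6,062; 6,072 present. Satisfied.
Vote: requires two-thirds of those present (6,072); 2/3 of 6072 = 4048, so 4,048 needed; 4,050 in favor. Satisfied.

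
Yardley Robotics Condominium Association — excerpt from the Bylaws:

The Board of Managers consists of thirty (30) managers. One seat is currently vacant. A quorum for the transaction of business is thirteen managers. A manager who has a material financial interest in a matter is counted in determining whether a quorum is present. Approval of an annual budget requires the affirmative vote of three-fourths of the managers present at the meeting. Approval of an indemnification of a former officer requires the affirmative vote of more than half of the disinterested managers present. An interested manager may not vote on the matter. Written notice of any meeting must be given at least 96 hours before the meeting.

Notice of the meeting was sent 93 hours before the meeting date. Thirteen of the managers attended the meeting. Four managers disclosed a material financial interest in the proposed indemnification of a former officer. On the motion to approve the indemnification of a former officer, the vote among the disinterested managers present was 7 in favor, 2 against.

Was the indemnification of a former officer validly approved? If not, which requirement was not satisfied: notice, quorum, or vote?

Invalid — notice requirement not satisfied.

Notice: 93 hours given; 96 required (93 < 96). Not satisfied.
Quorum: 13 present (interested managers count toward quorum); quorum is 13. Satisfied.
Vote: the indemnification of a former officer requires a majority of the disinterested managers present (13 − 4 = 9). A majority of 9 is 5, so 5 affirmative votes are needed; 7 voted in favor. Satisfied.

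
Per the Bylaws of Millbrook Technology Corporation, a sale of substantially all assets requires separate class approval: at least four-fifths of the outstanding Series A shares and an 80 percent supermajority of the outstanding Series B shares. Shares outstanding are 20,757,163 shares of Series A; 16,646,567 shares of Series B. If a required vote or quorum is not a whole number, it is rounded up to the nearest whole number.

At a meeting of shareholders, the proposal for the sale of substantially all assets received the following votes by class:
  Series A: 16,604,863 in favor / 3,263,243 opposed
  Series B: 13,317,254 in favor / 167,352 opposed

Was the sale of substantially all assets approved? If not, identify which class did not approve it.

Series A: 4/5 of 20757163 = 16605730.40, rounded up to 16605731; 16,605,731 required, 16,604,863 in favor — not approved.
Series B: 4/5 of 16646567 = 13317253.60, rounded up to 13317254; 13,317,254 required, 13,317,254 in favor — approved.

Not approved — the Series A shares did not give the required vote.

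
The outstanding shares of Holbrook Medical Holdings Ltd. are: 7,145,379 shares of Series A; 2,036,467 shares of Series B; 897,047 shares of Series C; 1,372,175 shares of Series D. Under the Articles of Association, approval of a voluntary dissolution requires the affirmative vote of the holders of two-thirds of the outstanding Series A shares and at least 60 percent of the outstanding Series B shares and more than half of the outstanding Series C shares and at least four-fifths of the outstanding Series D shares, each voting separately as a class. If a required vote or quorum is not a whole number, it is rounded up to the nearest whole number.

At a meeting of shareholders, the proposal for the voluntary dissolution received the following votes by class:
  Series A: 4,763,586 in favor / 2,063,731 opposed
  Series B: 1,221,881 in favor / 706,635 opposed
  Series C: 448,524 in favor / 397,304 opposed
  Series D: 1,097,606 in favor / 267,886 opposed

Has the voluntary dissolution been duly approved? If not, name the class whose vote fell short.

Series A: 2/3 of 7145379 = 4763586; 4,763,586 required, 4,763,586 in favor — approved.
Series B: 3/5 of 2036467 = 1221880.20, rounded up to 1221881; 1,221,881 required, 1,221,881 in favor — approved.
Series C: a majority of 897047 is 448524; 448,524 required, 448,524 in favor — approved.
Series D: 4/5 of 1372175 = 1097740; 1,097,740 required, 1,097,606 in favor — not approved.

Not approved — the Series D shares did not give the required vote.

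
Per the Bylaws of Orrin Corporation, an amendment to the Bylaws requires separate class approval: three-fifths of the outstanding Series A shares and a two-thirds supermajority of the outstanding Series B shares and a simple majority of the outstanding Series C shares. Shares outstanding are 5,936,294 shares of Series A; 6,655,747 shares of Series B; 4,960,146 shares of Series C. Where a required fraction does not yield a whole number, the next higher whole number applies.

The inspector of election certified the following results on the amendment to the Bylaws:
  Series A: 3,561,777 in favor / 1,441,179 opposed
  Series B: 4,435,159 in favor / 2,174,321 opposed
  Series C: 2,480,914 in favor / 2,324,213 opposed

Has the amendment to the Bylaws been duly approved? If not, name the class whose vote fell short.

Not approved — the Series B shares did not give the required vote.

Series A: 3/5 of 5936294 = 3561776.40, rounded up to 3561777; 3,561,777 required, 3,561,777 in favor — approved.
Series B: 2/3 of 6655747 = 4437164.67, rounded up to 4437165; 4,437,165 required, 4,435,159 in favor — not approved.
Series C: a majority of 4960146 is 2480074; 2,480,074 required, 2,480,914 in favor — approved.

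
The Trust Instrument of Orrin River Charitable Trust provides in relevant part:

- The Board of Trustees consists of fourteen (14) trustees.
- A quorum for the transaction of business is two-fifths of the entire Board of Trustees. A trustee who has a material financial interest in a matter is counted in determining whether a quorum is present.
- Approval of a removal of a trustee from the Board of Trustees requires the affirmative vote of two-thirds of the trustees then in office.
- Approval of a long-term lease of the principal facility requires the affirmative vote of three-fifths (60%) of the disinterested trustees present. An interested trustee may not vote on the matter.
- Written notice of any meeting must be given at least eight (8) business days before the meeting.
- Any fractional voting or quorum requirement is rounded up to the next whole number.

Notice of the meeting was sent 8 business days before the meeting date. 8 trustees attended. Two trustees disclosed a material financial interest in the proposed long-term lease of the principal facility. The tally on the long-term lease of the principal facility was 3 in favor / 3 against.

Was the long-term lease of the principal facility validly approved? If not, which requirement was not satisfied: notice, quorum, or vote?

Notice: 8 business days given; 8 required (8 ≥ 8). Satisfied.
Quorum: 8 present (interested trustees count toward quorum); quorum is 6. Satisfied.
Vote: the long-term lease of the principal facility requires three-fifths of the disinterested trustees present (8 − 2 = 6). 3/5 of 6 = 3.60, rounded up to 4, so 4 affirmative votes are needed; 3 voted in favor. Not satisfied.

Invalid — vote requirement not satisfied.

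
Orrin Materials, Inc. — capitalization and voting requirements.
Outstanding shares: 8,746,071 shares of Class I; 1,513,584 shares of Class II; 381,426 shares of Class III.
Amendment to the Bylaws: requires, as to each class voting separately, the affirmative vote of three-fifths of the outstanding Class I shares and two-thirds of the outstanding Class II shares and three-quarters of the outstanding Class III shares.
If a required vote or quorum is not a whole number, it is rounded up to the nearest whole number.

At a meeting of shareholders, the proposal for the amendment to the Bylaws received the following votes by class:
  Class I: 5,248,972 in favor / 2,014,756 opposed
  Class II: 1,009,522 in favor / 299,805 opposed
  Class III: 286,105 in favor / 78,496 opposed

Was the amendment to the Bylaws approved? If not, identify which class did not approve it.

Approved — every class gave the required vote.

Class I: 3/5 of 8746071 = 5247642.60, rounded up to 5247643; 5,247,643 required, 5,248,972 in favor — approved.
Class II: 2/3 of 1513584 = 1009056; 1,009,056 required, 1,009,522 in favor — approved.
Class III: 3/4 of 381426 = 286069.50, rounded up to 286070; 286,070 required, 286,105 in favor — approved.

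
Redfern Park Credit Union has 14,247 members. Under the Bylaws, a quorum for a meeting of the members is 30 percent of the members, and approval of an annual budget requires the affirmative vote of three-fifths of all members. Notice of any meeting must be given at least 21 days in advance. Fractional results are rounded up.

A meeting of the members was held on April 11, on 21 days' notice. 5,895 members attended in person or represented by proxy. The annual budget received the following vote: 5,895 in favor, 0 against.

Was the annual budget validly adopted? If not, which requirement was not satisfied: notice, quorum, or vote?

Invalid — vote requirement not satisfied.

Notice: 21 days given; 21 required. Satisfied.
Quorum: 30% of 14,247 = 4,274.10, rounded up to 4,275; 5,895 present. Satisfied.
Vote: requires three-fifths of all members (14,247); 3/5 of 14247 = 8548.20, rounded up to 8549, so 8,549 needed; 5,895 in favor. Not satisfied.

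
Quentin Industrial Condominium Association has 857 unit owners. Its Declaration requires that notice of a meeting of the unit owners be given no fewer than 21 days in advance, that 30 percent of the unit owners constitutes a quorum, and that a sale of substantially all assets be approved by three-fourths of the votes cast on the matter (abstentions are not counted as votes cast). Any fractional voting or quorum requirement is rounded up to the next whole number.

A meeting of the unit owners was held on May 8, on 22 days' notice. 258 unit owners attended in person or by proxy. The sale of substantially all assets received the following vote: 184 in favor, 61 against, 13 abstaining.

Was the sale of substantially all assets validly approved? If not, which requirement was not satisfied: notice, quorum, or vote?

Notice: 22 days given; 21 required. Satisfied.
Quorum: 30% of 857 = 257.10, rounded up to 258; 258 present. Satisfied.
Vote: requires three-fourths of the votes cast (258 − 13 abstaining = 245); 3/4 of 245 = 183.75, rounded up to 184, so 184 needed; 184 in favor. Satisfied.

Valid — all requirements satisfied.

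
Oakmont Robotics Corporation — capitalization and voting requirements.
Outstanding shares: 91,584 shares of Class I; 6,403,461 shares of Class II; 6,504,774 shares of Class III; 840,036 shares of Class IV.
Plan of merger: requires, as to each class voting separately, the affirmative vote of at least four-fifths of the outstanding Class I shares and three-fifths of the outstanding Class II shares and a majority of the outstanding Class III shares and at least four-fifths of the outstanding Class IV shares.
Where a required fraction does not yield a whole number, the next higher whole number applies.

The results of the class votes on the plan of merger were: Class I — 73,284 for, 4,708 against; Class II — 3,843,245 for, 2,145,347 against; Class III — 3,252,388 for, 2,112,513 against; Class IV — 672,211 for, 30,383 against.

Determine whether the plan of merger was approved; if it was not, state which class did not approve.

Approved — every class gave the required vote.

Class I: 4/5 of 91584 = 73267.20, rounded up to 73268; 73,268 required, 73,284 in favor — approved.
Class II: 3/5 of 6403461 = 3842076.60, rounded up to 3842077; 3,842,077 required, 3,843,245 in favor — approved.
Class III: a majority of 6504774 is 3252388; 3,252,388 required, 3,252,388 in favor — approved.
Class IV: 4/5 of 840036 = 672028.80, rounded up to 672029; 672,029 required, 672,211 in favor — approved.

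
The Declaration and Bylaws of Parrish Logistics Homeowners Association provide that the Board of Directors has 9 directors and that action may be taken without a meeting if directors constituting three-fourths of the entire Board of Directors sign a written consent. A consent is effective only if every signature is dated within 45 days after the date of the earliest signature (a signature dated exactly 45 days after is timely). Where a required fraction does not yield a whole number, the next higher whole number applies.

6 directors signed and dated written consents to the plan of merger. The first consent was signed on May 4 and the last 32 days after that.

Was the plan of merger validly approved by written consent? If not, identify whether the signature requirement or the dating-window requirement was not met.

Not effective — insufficient signatures.

Signatures required: three-fourths of 9 — 3/4 of 9 = 6.75, rounded up to 7, so 7 needed; 6 signed. Insufficient.
Dating window: the latest signature is 32 days after the earliest; the limit is 45 days. Within the window.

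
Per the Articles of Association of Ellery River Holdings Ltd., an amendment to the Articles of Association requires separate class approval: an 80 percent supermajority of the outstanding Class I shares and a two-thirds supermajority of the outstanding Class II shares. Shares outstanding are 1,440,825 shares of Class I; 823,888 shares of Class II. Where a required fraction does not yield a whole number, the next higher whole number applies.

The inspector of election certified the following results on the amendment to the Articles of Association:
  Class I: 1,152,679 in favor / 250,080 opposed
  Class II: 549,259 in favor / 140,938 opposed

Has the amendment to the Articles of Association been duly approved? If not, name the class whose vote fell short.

Class I: 4/5 of 1440825 = 1152660; 1,152,660 required, 1,152,679 in favor — approved.
Class II: 2/3 of 823888 = 549258.67, rounded up to 549259; 549,259 required, 549,259 in favor — approved.

Approved — every class gave the required vote.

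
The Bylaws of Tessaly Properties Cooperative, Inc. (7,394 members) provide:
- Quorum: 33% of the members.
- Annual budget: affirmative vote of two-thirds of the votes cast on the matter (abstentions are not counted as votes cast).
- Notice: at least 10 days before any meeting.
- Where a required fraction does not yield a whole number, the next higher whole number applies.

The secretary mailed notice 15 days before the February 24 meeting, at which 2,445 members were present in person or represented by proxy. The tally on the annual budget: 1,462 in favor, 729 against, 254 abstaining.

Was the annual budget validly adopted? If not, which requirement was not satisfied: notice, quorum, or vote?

Valid — all requirements satisfied.

Notice: 15 days given; 10 required. Satisfied.
Quorum: 33% of 7,394 = 2,440.02, rounded up to 2,441; 2,445 present. Satisfied.
Vote: requires two-thirds of the votes cast (2,445 − 254 abstaining = 2,191); 2/3 of 2191 = 1460.67, rounded up to 1461, so 1,461 needed; 1,462 in favor. Satisfied.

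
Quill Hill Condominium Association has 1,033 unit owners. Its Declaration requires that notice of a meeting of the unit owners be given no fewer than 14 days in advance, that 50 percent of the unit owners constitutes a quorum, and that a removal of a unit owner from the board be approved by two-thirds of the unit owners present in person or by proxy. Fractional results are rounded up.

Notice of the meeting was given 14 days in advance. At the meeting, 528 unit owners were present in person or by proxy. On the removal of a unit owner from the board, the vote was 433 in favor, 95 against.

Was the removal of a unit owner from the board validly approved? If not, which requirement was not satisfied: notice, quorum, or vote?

Notice: 14 days given; 14 required. Satisfied.
Quorum: 50% of 1,033 = 516.50, rounded up to 517; 528 present. Satisfied.
Vote: requires two-thirds of those present (528); 2/3 of 528 = 352, so 352 needed; 433 in favor. Satisfied.

Valid — all requirements satisfied.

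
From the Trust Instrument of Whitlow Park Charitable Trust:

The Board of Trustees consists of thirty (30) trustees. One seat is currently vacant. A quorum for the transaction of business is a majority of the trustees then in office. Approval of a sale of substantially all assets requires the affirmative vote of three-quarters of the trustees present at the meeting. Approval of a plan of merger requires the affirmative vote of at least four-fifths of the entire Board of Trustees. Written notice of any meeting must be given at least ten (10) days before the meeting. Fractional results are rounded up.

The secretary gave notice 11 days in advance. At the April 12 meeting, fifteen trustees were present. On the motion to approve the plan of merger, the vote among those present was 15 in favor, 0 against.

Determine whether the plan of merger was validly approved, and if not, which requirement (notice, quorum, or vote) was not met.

Invalid — vote requirement not satisfied.

Notice: 11 days given; 10 required (11 ≥ 10). Satisfied.
Quorum: 15 present; quorum is 15. Satisfied.
Vote: the plan of merger requires four-fifths of the entire Board of Trustees (30). 4/5 of 30 = 24, so 24 affirmative votes are needed; 15 voted in favor. Not satisfied.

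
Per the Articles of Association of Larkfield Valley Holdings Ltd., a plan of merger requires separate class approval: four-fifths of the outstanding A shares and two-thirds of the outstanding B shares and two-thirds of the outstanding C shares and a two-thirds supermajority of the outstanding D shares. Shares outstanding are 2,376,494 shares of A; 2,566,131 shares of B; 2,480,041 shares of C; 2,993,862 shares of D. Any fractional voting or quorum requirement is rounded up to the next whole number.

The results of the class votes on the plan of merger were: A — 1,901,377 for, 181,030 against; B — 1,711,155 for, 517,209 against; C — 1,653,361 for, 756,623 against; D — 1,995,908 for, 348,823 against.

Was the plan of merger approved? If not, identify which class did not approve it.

Approved — every class gave the required vote.

A: 4/5 of 2376494 = 1901195.20, rounded up to 1901196; 1,901,196 required, 1,901,377 in favor — approved.
B: 2/3 of 2566131 = 1710754; 1,710,754 required, 1,711,155 in favor — approved.
C: 2/3 of 2480041 = 1653360.67, rounded up to 1653361; 1,653,361 required, 1,653,361 in favor — approved.
D: 2/3 of 2993862 = 1995908; 1,995,908 required, 1,995,908 in favor — approved.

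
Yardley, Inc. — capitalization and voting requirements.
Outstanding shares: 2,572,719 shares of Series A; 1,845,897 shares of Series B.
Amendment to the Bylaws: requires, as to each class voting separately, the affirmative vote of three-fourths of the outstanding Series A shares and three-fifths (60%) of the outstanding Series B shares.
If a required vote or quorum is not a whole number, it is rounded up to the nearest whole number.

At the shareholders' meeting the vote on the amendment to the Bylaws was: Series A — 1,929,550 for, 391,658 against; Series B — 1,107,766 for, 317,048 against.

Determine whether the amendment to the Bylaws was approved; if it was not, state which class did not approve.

Approved — every class gave the required vote.

Series A: 3/4 of 2572719 = 1929539.25, rounded up to 1929540; 1,929,540 required, 1,929,550 in favor — approved.
Series B: 3/5 of 1845897 = 1107538.20, rounded up to 1107539; 1,107,539 required, 1,107,766 in favor — approved.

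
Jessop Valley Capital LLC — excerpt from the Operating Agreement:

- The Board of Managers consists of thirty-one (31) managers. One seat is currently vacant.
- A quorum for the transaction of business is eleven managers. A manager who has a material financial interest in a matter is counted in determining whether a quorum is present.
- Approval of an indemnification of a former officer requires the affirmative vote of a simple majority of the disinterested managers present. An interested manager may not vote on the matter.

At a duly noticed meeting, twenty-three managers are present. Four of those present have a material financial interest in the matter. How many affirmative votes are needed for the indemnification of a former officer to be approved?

The indemnification of a former officer requires a majority of the disinterested managers present (23 − 4 = 19).
A majority of 19 is 10.

10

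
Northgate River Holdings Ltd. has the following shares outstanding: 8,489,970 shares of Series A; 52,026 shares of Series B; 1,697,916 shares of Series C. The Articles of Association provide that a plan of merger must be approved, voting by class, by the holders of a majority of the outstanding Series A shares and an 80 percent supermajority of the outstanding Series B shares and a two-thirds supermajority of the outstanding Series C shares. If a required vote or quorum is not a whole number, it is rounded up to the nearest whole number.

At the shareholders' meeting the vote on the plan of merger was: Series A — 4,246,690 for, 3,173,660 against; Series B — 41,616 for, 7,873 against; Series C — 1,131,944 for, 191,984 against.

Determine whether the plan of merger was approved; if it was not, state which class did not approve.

Series A: a majority of 8489970 is 4244986; 4,244,986 required, 4,246,690 in favor — approved.
Series B: 4/5 of 52026 = 41620.80, rounded up to 41621; 41,621 required, 41,616 in favor — not approved.
Series C: 2/3 of 1697916 = 1131944; 1,131,944 required, 1,131,944 in favor — approved.

Not approved — the Series B shares did not give the required vote.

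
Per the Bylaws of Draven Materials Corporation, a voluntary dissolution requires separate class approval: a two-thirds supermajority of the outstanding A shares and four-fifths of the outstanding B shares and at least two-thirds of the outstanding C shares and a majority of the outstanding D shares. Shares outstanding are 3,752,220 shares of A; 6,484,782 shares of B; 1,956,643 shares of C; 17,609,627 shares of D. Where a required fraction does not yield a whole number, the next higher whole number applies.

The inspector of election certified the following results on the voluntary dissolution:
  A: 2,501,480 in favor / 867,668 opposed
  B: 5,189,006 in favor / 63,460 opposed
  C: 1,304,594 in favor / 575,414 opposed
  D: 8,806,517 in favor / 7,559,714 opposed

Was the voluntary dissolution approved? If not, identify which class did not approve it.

A: 2/3 of 3752220 = 2501480; 2,501,480 required, 2,501,480 in favor — approved.
B: 4/5 of 6484782 = 5187825.60, rounded up to 5187826; 5,187,826 required, 5,189,006 in favor — approved.
C: 2/3 of 1956643 = 1304428.67, rounded up to 1304429; 1,304,429 required, 1,304,594 in favor — approved.
D: a majority of 17609627 is 8804814; 8,804,814 required, 8,806,517 in favor — approved.

Approved — every class gave the required vote.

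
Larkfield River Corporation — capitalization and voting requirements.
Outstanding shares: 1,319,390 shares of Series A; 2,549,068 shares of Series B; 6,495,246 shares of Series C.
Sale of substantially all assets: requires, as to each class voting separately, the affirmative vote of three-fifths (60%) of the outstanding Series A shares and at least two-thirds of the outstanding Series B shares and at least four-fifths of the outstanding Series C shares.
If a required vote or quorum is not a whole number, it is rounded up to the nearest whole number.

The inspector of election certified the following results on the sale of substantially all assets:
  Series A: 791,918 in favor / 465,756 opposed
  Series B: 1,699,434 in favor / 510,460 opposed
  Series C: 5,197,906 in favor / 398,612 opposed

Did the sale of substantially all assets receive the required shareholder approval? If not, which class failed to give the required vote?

Approved — every class gave the required vote.

Series A: 3/5 of 1319390 = 791634; 791,634 required, 791,918 in favor — approved.
Series B: 2/3 of 2549068 = 1699378.67, rounded up to 1699379; 1,699,379 required, 1,699,434 in favor — approved.
Series C: 4/5 of 6495246 = 5196196.80, rounded up to 5196197; 5,196,197 required, 5,197,906 in favor — approved.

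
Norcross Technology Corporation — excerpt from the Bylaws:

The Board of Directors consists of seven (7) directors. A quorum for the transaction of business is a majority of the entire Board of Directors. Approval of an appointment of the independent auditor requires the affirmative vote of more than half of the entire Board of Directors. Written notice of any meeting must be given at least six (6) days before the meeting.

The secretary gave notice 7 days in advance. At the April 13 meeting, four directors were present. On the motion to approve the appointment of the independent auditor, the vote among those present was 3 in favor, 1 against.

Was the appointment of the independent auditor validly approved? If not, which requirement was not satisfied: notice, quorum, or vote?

Notice: 7 days given; 6 required (7 ≥ 6). Satisfied.
Quorum: 4 present; quorum is 4. Satisfied.
Vote: the appointment of the independent auditor requires a majority of the entire Board of Directors (7). A majority of 7 is 4, so 4 affirmative votes are needed; 3 voted in favor. Not satisfied.

Invalid — vote requirement not satisfied.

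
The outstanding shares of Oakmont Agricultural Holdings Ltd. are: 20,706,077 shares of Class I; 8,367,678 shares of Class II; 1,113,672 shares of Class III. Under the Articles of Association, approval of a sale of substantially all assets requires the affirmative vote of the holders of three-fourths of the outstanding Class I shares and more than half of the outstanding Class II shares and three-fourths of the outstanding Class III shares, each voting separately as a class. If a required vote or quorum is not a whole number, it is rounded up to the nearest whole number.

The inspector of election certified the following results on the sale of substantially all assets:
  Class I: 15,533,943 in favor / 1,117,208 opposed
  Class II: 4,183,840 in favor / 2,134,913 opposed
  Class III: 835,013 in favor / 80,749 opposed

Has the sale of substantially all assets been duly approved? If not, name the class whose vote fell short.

Not approved — the Class III shares did not give the required vote.

Class I: 3/4 of 20706077 = 15529557.75, rounded up to 15529558; 15,529,558 required, 15,533,943 in favor — approved.
Class II: a majority of 8367678 is 4183840; 4,183,840 required, 4,183,840 in favor — approved.
Class III: 3/4 of 1113672 = 835254; 835,254 required, 835,013 in favor — not approved.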